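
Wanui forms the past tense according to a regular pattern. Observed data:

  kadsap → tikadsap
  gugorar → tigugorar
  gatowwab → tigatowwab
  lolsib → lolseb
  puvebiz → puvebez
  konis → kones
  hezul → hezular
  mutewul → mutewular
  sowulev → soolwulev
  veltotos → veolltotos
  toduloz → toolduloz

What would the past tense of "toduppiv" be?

gatowwab and lolsib both end in -b yet inflect differently (tigatowwab, lolseb), so the final letter is not what conditions the rule; the last vowel is.
"toduppiv" has last vowel 'i'. The stems whose last vowel is 'i' (lolsib → lolseb, puvebiz → puvebez, konis → kones) change the last vowel to 'e'.
The other patterns: stems whose last vowel is 'a' add the prefix ti-; stems whose last vowel is 'u' add -ar; stems whose last vowel is 'e' or 'o' insert -ol- after the first vowel.
So toduppiv → toduppev.

toduppev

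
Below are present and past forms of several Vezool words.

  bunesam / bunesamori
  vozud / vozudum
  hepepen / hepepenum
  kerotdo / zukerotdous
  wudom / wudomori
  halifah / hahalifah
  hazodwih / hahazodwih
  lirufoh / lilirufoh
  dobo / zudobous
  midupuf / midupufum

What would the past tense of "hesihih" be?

wudom and dobo both have last vowel 'o' yet inflect differently (wudomori, zudobous), so the last vowel is not what conditions the rule; the final letter is.
"hesihih" ends in -h. The stems ending in -h (halifah → hahalifah, hazodwih → hahazodwih, lirufoh → lilirufoh) repeat the first consonant+vowel as a prefix.
The other patterns: stems ending in -m add -ori; stems ending in -o add zu- … -us around the stem; stems ending in -d, -f or -n add -um.
So hesihih → hehesihih.

hehesihih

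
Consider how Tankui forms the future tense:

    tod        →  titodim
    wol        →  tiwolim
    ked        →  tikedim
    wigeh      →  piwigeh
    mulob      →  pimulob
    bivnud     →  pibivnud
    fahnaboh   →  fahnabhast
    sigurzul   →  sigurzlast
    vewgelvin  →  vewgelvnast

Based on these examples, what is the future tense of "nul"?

tinulim

tod and bivnud both end in -d yet inflect differently (titodim, pibivnud), so the final letter is not what conditions the rule; the number of vowels is.
"nul" has 1 vowel. The stems with 1 vowel (tod → titodim, wol → tiwolim, ked → tikedim) add ti- … -im around the stem.
The other patterns: stems with 2 vowels add the prefix pi-; stems with 3 vowels delete the last vowel and add -ast.
So nul → tinulim.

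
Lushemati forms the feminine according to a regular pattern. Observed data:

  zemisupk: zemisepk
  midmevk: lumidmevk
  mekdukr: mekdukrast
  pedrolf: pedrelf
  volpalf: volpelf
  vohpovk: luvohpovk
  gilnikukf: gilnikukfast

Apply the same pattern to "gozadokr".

gilnikukf and volpalf both end in -f yet inflect differently (gilnikukfast, volpelf), so the final letter is not what conditions the rule; the second-to-last letter is.
"gozadokr" has second-to-last letter 'k'. The stems whose second-to-last letter is 'k' (gilnikukf → gilnikukfast, mekdukr → mekdukrast) add -ast.
The other patterns: stems whose second-to-last letter is 'v' add the prefix lu-; stems whose second-to-last letter is 'l' or 'p' change the last vowel to 'e'.
So gozadokr → gozadokrast.

gozadokrast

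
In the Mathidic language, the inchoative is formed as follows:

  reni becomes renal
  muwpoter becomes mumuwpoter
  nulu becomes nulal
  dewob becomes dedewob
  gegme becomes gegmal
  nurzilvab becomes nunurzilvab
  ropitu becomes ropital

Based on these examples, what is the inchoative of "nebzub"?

nenebzub

"nebzub" ends in a consonant. The stems ending in a consonant (nurzilvab → nunurzilvab, muwpoter → mumuwpoter, dewob → dedewob) repeat the first consonant+vowel as a prefix.
The other pattern: stems ending in a vowel drop the final letter and add -al.
So nebzub → nenebzub.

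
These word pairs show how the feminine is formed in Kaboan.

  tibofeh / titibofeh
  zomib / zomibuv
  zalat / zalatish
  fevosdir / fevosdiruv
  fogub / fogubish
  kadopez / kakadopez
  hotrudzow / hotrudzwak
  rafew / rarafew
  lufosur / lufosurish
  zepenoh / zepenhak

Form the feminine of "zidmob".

"zidmob" has last vowel 'o'. The stems whose last vowel is 'o' (zepenoh → zepenhak, hotrudzow → hotrudzwak) delete the last vowel and add -ak.
So zidmob → zidmbak.

zidmbak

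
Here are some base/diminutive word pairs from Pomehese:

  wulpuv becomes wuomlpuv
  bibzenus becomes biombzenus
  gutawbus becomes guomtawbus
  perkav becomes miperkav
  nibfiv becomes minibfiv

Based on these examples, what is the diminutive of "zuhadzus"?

"zuhadzus" has last vowel 'u'. The stems whose last vowel is 'u' (wulpuv → wuomlpuv, bibzenus → biombzenus, gutawbus → guomtawbus) insert -om- after the first vowel.
The other pattern: stems whose last vowel is 'a' or 'i' add the prefix mi-.
So zuhadzus → zuomhadzus.

zuomhadzus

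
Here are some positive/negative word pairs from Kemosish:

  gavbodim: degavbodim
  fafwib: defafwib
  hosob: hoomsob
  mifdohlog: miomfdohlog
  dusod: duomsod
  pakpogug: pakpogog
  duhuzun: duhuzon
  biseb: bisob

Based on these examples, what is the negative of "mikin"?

"mikin" has last vowel 'i'. The stems whose last vowel is 'i' (gavbodim → degavbodim, fafwib → defafwib) add the prefix de-.
The other patterns: stems whose last vowel is 'o' insert -om- after the first vowel; stems whose last vowel is 'e' or 'u' change the last vowel to 'o'.
So mikin → demikin.

demikin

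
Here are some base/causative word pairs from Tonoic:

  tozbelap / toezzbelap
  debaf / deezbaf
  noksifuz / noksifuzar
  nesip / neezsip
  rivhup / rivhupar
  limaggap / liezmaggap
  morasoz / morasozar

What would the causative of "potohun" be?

potohunar

rivhup and nesip both end in -p yet inflect differently (rivhupar, neezsip), so the final letter is not what conditions the rule; the last vowel is.
"potohun" has last vowel 'u'. The stems whose last vowel is 'u' (rivhup → rivhupar, noksifuz → noksifuzar) add -ar.
So potohun → potohunar.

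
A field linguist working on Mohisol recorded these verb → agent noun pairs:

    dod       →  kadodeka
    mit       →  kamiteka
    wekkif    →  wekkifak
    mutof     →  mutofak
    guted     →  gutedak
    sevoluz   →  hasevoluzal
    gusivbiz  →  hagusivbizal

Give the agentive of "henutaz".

dod and guted both end in -d yet inflect differently (kadodeka, gutedak), so the final letter is not what conditions the rule; the number of vowels is.
"henutaz" has 3 vowels. The stems with 3 vowels (sevoluz → hasevoluzal, gusivbiz → hagusivbizal) add ha- … -al around the stem.
The other patterns: stems with 1 vowel add ka- … -eka around the stem; stems with 2 vowels add -ak.
So henutaz → hahenutazal.

hahenutazal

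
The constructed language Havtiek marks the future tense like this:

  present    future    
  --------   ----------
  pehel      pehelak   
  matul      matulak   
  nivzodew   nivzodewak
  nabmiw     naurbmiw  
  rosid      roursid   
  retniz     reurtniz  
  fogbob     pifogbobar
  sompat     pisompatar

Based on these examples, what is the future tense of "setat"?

"setat" has last vowel 'a'. The one such stem in the data (sompat → pisompatar) adds pi- … -ar around the stem, so the same rule applies.
The other patterns: stems whose last vowel is 'e' or 'u' add -ak; stems whose last vowel is 'i' insert -ur- after the first vowel.
So setat → pisetatar.

pisetatar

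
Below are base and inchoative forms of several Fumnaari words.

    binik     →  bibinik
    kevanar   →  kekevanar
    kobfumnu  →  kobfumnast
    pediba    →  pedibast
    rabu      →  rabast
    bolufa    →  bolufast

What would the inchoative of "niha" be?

nihast

"niha" ends in a vowel. The stems ending in a vowel (kobfumnu → kobfumnast, pediba → pedibast, rabu → rabast) drop the final letter and add -ast.
So niha → nihast.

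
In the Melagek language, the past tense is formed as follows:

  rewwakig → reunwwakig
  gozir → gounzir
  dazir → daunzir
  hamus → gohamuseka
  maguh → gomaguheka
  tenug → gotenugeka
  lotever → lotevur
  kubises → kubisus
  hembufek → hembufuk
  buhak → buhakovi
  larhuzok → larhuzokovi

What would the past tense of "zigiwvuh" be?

gozigiwvuheka

rewwakig and tenug both end in -g yet inflect differently (reunwwakig, gotenugeka), so the final letter is not what conditions the rule; the last vowel is.
"zigiwvuh" has last vowel 'u'. The stems whose last vowel is 'u' (hamus → gohamuseka, maguh → gomaguheka, tenug → gotenugeka) add go- … -eka around the stem.
So zigiwvuh → gozigiwvuheka.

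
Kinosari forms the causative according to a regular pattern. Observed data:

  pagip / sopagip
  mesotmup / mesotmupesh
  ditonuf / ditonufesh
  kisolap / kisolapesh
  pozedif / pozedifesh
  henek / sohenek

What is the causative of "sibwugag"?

sibwugagesh

pagip and kisolap both end in -p yet inflect differently (sopagip, kisolapesh), so the final letter is not what conditions the rule; the number of vowels is.
"sibwugag" has 3 vowels. The stems with 3 vowels (kisolap → kisolapesh, ditonuf → ditonufesh, pozedif → pozedifesh) add -esh.
The other pattern: stems with 2 vowels add the prefix so-.
So sibwugag → sibwugagesh.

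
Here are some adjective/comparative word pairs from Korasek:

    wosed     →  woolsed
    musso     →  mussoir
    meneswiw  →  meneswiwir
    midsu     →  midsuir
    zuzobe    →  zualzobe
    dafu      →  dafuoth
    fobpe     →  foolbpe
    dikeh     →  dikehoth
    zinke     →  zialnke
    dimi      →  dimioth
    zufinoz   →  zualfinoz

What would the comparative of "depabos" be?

midsu and dafu both end in -u yet inflect differently (midsuir, dafuoth), so the final letter is not what conditions the rule; the first letter is.
"depabos" begins with d-. The stems beginning with d- (dimi → dimioth, dikeh → dikehoth, dafu → dafuoth) add -oth.
The other patterns: stems beginning with z- insert -al- after the first vowel; stems beginning with m- add -ir; stems beginning with f- or w- insert -ol- after the first vowel.
So depabos → depabosoth.

depabosoth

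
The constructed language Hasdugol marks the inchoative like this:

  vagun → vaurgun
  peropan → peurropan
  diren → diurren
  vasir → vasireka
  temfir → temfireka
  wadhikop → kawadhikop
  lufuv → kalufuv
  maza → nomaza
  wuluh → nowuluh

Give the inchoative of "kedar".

kedareka

"kedar" ends in -r. The stems ending in -r (vasir → vasireka, temfir → temfireka) add -eka.
The other patterns: stems ending in -n insert -ur- after the first vowel; stems ending in -p or -v add the prefix ka-; stems ending in -a or -h add the prefix no-.
So kedar → kedareka.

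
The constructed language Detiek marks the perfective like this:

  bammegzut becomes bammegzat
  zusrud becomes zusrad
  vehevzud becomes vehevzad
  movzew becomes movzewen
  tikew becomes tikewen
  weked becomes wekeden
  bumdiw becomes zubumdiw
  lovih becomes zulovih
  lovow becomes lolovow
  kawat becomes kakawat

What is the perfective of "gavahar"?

gagavahar

zusrud and weked both end in -d yet inflect differently (zusrad, wekeden), so the final letter is not what conditions the rule; the last vowel is.
"gavahar" has last vowel 'a'. The one such stem in the data (kawat → kakawat) repeats the first consonant+vowel as a prefix (as does lovow), so the same rule applies.
The other patterns: stems whose last vowel is 'u' change the last vowel to 'a'; stems whose last vowel is 'e' add -en; stems whose last vowel is 'i' add the prefix zu-.
So gavahar → gagavahar.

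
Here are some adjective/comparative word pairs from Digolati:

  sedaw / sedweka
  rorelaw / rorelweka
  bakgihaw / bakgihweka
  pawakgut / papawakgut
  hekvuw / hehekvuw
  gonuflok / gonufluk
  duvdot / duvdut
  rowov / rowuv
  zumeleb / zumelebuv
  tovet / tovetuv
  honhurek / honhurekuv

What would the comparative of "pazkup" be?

sedaw and hekvuw both end in -w yet inflect differently (sedweka, hehekvuw), so the final letter is not what conditions the rule; the last vowel is.
"pazkup" has last vowel 'u'. The stems whose last vowel is 'u' (pawakgut → papawakgut, hekvuw → hehekvuw) repeat the first consonant+vowel as a prefix.
So pazkup → papazkup.

papazkup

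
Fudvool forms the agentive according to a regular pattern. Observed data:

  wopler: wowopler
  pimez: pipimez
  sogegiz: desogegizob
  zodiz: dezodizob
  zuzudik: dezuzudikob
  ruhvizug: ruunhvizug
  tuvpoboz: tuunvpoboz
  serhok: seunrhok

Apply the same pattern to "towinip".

"towinip" has last vowel 'i'. The stems whose last vowel is 'i' (sogegiz → desogegizob, zodiz → dezodizob, zuzudik → dezuzudikob) add de- … -ob around the stem.
So towinip → detowinipob.

detowinipob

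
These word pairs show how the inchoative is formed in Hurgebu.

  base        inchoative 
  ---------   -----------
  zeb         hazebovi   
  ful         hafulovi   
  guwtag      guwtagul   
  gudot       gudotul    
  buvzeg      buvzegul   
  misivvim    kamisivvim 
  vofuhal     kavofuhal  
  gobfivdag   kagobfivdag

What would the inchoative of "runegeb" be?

karunegeb

ful and vofuhal both end in -l yet inflect differently (hafulovi, kavofuhal), so the final letter is not what conditions the rule; the number of vowels is.
"runegeb" has 3 vowels. The stems with 3 vowels (misivvim → kamisivvim, vofuhal → kavofuhal, gobfivdag → kagobfivdag) add the prefix ka-.
The other patterns: stems with 1 vowel add ha- … -ovi around the stem; stems with 2 vowels add -ul.
So runegeb → karunegeb.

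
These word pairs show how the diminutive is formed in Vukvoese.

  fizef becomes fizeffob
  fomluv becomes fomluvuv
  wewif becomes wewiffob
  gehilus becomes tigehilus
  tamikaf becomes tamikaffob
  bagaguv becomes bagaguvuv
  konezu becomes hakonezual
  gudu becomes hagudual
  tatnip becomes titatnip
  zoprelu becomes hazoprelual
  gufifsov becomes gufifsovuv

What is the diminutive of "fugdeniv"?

fomluv and konezu both have last vowel 'u' yet inflect differently (fomluvuv, hakonezual), so the last vowel is not what conditions the rule; the final letter is.
"fugdeniv" ends in -v. The stems ending in -v (gufifsov → gufifsovuv, fomluv → fomluvuv, bagaguv → bagaguvuv) add -uv.
The other patterns: stems ending in -u add ha- … -al around the stem; stems ending in -f double the final consonant and add -ob; stems ending in -p or -s add the prefix ti-.
So fugdeniv → fugdenivuv.

fugdenivuv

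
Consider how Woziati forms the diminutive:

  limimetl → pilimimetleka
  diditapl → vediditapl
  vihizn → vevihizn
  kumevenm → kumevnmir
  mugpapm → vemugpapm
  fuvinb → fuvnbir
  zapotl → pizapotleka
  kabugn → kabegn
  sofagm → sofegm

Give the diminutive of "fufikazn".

vefufikazn

sofagm and kumevenm both end in -m yet inflect differently (sofegm, kumevnmir), so the final letter is not what conditions the rule; the second-to-last letter is.
"fufikazn" has second-to-last letter 'z'. The one such stem in the data (vihizn → vevihizn) adds the prefix ve-, so the same rule applies.
So fufikazn → vefufikazn.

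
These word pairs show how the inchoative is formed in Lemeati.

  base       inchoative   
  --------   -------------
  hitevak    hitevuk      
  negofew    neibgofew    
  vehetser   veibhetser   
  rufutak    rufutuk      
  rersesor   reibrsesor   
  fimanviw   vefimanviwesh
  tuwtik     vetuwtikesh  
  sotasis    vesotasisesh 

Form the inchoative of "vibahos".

viibbahos

rufutak and tuwtik both end in -k yet inflect differently (rufutuk, vetuwtikesh), so the final letter is not what conditions the rule; the last vowel is.
"vibahos" has last vowel 'o'. The one such stem in the data (rersesor → reibrsesor) inserts -ib- after the first vowel (as do vehetser, negofew), so the same rule applies.
So vibahos → viibbahos.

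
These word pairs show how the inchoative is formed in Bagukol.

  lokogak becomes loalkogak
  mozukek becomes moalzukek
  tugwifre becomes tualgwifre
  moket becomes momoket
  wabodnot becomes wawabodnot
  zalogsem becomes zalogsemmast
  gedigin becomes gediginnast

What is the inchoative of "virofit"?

vivirofit

mozukek and moket both have last vowel 'e' yet inflect differently (moalzukek, momoket), so the last vowel is not what conditions the rule; the final letter is.
"virofit" ends in -t. The stems ending in -t (moket → momoket, wabodnot → wawabodnot) repeat the first consonant+vowel as a prefix.
The other patterns: stems ending in -e or -k insert -al- after the first vowel; stems ending in -m or -n double the final consonant and add -ast.
So virofit → vivirofit.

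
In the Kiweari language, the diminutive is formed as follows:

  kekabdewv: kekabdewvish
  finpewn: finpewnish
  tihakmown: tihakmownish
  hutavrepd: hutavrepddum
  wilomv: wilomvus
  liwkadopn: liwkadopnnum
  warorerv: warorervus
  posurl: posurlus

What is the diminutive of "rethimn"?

finpewn and liwkadopn both end in -n yet inflect differently (finpewnish, liwkadopnnum), so the final letter is not what conditions the rule; the second-to-last letter is.
"rethimn" has second-to-last letter 'm'. The one such stem in the data (wilomv → wilomvus) adds -us, so the same rule applies.
The other patterns: stems whose second-to-last letter is 'w' add -ish; stems whose second-to-last letter is 'p' double the final consonant and add -um.
So rethimn → rethimnus.

rethimnus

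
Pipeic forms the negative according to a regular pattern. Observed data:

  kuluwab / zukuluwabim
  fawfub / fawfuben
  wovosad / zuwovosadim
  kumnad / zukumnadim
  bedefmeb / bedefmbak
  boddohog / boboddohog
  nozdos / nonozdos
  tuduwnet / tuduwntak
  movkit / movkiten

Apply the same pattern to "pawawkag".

kuluwab and fawfub both end in -b yet inflect differently (zukuluwabim, fawfuben), so the final letter is not what conditions the rule; the last vowel is.
"pawawkag" has last vowel 'a'. The stems whose last vowel is 'a' (kumnad → zukumnadim, wovosad → zuwovosadim, kuluwab → zukuluwabim) add zu- … -im around the stem.
So pawawkag → zupawawkagim.

zupawawkagim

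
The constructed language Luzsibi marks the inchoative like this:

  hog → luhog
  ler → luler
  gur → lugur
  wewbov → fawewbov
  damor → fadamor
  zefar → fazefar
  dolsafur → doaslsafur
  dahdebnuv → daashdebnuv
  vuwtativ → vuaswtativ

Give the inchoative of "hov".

luhov

"hov" has 1 vowel. The stems with 1 vowel (hog → luhog, ler → luler, gur → lugur) add the prefix lu-.
The other patterns: stems with 2 vowels add the prefix fa-; stems with 3 vowels insert -as- after the first vowel.
So hov → luhov.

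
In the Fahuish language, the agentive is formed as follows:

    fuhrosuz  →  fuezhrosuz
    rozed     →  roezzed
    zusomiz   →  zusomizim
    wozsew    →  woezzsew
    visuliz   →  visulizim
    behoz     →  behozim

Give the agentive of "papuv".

paezpuv

behoz and fuhrosuz both end in -z yet inflect differently (behozim, fuezhrosuz), so the final letter is not what conditions the rule; the last vowel is.
"papuv" has last vowel 'u'. The one such stem in the data (fuhrosuz → fuezhrosuz) inserts -ez- after the first vowel (as do wozsew, rozed), so the same rule applies.
So papuv → paezpuv.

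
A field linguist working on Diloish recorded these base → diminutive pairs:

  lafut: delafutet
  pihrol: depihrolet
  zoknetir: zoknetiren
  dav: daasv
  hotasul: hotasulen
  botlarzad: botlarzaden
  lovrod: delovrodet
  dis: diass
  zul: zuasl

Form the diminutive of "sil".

siasl

zul and pihrol both end in -l yet inflect differently (zuasl, depihrolet), so the final letter is not what conditions the rule; the number of vowels is.
"sil" has 1 vowel. The stems with 1 vowel (zul → zuasl, dis → diass, dav → daasv) insert -as- after the first vowel.
So sil → siasl.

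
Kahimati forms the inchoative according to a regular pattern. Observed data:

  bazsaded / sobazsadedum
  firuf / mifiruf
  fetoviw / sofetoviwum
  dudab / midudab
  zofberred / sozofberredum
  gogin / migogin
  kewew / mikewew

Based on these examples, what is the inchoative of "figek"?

mifigek

fetoviw and kewew both end in -w yet inflect differently (sofetoviwum, mikewew), so the final letter is not what conditions the rule; the number of vowels is.
"figek" has 2 vowels. The stems with 2 vowels (gogin → migogin, firuf → mifiruf, kewew → mikewew) add the prefix mi-.
So figek → mifigek.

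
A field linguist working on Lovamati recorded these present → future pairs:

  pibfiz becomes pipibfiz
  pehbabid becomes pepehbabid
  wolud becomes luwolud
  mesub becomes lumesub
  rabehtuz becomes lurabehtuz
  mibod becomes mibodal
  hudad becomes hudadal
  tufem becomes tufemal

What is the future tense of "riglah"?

pehbabid and wolud both end in -d yet inflect differently (pepehbabid, luwolud), so the final letter is not what conditions the rule; the last vowel is.
"riglah" has last vowel 'a'. The one such stem in the data (hudad → hudadal) adds -al, so the same rule applies.
So riglah → riglahal.

riglahal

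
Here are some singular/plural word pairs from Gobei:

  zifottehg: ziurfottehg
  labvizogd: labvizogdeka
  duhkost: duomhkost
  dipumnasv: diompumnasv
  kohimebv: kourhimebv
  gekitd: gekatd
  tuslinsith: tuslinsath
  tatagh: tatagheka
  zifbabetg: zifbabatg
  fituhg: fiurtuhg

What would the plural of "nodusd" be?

"nodusd" has second-to-last letter 's'. The stems whose second-to-last letter is 's' (dipumnasv → diompumnasv, duhkost → duomhkost) insert -om- after the first vowel.
The other patterns: stems whose second-to-last letter is 'g' add -eka; stems whose second-to-last letter is 't' change the last vowel to 'a'; stems whose second-to-last letter is 'b' or 'h' insert -ur- after the first vowel.
So nodusd → noomdusd.

noomdusd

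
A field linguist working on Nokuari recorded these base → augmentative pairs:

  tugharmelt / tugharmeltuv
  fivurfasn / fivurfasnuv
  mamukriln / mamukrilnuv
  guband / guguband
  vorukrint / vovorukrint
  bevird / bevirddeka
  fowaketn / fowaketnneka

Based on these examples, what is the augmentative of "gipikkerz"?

gipikkerzzeka

tugharmelt and vorukrint both end in -t yet inflect differently (tugharmeltuv, vovorukrint), so the final letter is not what conditions the rule; the second-to-last letter is.
"gipikkerz" has second-to-last letter 'r'. The one such stem in the data (bevird → bevirddeka) doubles the final consonant and adds -eka (as does fowaketn), so the same rule applies.
So gipikkerz → gipikkerzzeka.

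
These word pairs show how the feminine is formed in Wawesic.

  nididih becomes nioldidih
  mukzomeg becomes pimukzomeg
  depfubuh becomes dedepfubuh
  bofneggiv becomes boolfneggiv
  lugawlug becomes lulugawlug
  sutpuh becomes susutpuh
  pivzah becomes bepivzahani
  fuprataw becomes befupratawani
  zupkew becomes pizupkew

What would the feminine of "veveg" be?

depfubuh and nididih both end in -h yet inflect differently (dedepfubuh, nioldidih), so the final letter is not what conditions the rule; the last vowel is.
"veveg" has last vowel 'e'. The stems whose last vowel is 'e' (mukzomeg → pimukzomeg, zupkew → pizupkew) add the prefix pi-.
The other patterns: stems whose last vowel is 'u' repeat the first consonant+vowel as a prefix; stems whose last vowel is 'i' insert -ol- after the first vowel; stems whose last vowel is 'a' add be- … -ani around the stem.
So veveg → piveveg.

piveveg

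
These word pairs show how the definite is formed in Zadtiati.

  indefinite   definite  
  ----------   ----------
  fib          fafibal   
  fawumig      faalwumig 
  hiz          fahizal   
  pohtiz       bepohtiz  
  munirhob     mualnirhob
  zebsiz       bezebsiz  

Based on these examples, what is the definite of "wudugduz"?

"wudugduz" has 3 vowels. The stems with 3 vowels (fawumig → faalwumig, munirhob → mualnirhob) insert -al- after the first vowel.
The other patterns: stems with 1 vowel add fa- … -al around the stem; stems with 2 vowels add the prefix be-.
So wudugduz → wualdugduz.

wualdugduz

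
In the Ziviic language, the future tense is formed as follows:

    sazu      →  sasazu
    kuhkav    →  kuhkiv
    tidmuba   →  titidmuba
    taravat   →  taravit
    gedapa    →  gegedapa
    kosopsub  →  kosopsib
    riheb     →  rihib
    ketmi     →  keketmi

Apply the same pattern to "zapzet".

zapzit

kuhkav and gedapa both have last vowel 'a' yet inflect differently (kuhkiv, gegedapa), so the last vowel is not what conditions the rule; whether the stem ends in a vowel or a consonant is.
"zapzet" ends in a consonant. The stems ending in a consonant (kuhkav → kuhkiv, riheb → rihib, kosopsub → kosopsib) change the last vowel to 'i'.
The other pattern: stems ending in a vowel repeat the first consonant+vowel as a prefix.
So zapzet → zapzit.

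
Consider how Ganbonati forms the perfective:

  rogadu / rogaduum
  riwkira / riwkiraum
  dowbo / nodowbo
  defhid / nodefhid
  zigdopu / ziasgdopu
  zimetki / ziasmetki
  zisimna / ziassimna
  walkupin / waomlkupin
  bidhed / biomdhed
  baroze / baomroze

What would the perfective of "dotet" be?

rogadu and zigdopu both end in -u yet inflect differently (rogaduum, ziasgdopu), so the final letter is not what conditions the rule; the first letter is.
"dotet" begins with d-. The stems beginning with d- (dowbo → nodowbo, defhid → nodefhid) add the prefix no-.
The other patterns: stems beginning with r- add -um; stems beginning with z- insert -as- after the first vowel; stems beginning with b- or w- insert -om- after the first vowel.
So dotet → nodotet.

nodotet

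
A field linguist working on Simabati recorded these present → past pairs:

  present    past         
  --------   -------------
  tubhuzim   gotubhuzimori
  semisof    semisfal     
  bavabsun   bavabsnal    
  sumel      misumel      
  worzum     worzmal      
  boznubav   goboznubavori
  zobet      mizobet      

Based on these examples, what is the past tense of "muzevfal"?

gomuzevfalori

tubhuzim and worzum both end in -m yet inflect differently (gotubhuzimori, worzmal), so the final letter is not what conditions the rule; the last vowel is.
"muzevfal" has last vowel 'a'. The one such stem in the data (boznubav → goboznubavori) adds go- … -ori around the stem, so the same rule applies.
The other patterns: stems whose last vowel is 'e' add the prefix mi-; stems whose last vowel is 'o' or 'u' delete the last vowel and add -al.
So muzevfal → gomuzevfalori.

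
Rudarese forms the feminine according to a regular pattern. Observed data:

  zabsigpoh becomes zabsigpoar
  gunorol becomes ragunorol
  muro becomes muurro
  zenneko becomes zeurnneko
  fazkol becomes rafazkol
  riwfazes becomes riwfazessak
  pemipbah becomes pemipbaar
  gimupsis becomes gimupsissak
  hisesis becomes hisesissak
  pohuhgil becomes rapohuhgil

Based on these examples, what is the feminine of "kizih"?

kiziar

pohuhgil and gimupsis both have last vowel 'i' yet inflect differently (rapohuhgil, gimupsissak), so the last vowel is not what conditions the rule; the final letter is.
"kizih" ends in -h. The stems ending in -h (pemipbah → pemipbaar, zabsigpoh → zabsigpoar) drop the final letter and add -ar.
So kizih → kiziar.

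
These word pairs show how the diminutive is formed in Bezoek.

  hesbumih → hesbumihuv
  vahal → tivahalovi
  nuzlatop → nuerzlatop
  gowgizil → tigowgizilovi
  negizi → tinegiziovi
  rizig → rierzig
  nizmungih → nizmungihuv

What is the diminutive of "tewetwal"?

titewetwalovi

"tewetwal" ends in -l. The stems ending in -l (vahal → tivahalovi, gowgizil → tigowgizilovi) add ti- … -ovi around the stem.
The other patterns: stems ending in -h add -uv; stems ending in -g or -p insert -er- after the first vowel.
So tewetwal → titewetwalovi.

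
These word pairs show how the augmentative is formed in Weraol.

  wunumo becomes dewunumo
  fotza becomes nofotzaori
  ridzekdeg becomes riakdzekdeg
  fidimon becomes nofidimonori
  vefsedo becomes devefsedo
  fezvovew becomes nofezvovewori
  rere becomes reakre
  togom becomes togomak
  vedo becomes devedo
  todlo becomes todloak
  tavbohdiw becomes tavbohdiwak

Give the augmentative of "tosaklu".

"tosaklu" begins with t-. The stems beginning with t- (todlo → todloak, tavbohdiw → tavbohdiwak, togom → togomak) add -ak.
So tosaklu → tosakluak.

tosakluak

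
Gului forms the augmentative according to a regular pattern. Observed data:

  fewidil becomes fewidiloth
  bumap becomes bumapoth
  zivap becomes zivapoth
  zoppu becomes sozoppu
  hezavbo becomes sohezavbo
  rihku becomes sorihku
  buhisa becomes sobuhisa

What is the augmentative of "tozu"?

buhisa and bumap both have last vowel 'a' yet inflect differently (sobuhisa, bumapoth), so the last vowel is not what conditions the rule; whether the stem ends in a vowel or a consonant is.
"tozu" ends in a vowel. The stems ending in a vowel (zoppu → sozoppu, buhisa → sobuhisa, hezavbo → sohezavbo) add the prefix so-.
The other pattern: stems ending in a consonant add -oth.
So tozu → sotozu.

sotozu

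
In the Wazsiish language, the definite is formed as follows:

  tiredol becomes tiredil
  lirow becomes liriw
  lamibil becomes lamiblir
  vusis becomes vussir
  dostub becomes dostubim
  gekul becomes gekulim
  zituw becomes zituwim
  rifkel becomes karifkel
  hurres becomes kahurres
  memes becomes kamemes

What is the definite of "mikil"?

miklir

tiredol and lamibil both end in -l yet inflect differently (tiredil, lamiblir), so the final letter is not what conditions the rule; the last vowel is.
"mikil" has last vowel 'i'. The stems whose last vowel is 'i' (lamibil → lamiblir, vusis → vussir) delete the last vowel and add -ir.
So mikil → miklir.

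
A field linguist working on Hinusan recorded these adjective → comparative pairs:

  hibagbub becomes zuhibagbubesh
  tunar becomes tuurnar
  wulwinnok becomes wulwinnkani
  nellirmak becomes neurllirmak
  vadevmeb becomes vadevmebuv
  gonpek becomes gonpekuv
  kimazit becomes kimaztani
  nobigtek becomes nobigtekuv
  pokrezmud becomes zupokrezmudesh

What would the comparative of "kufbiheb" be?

kufbihebuv

nellirmak and gonpek both end in -k yet inflect differently (neurllirmak, gonpekuv), so the final letter is not what conditions the rule; the last vowel is.
"kufbiheb" has last vowel 'e'. The stems whose last vowel is 'e' (gonpek → gonpekuv, vadevmeb → vadevmebuv, nobigtek → nobigtekuv) add -uv.
So kufbiheb → kufbihebuv.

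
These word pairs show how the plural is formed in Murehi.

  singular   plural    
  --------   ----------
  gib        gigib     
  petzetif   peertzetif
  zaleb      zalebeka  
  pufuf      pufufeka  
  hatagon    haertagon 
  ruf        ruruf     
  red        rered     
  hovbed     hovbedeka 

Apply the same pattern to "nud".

ruf and pufuf both end in -f yet inflect differently (ruruf, pufufeka), so the final letter is not what conditions the rule; the number of vowels is.
"nud" has 1 vowel. The stems with 1 vowel (ruf → ruruf, gib → gigib, red → rered) repeat the first consonant+vowel as a prefix.
So nud → nunud.

nunud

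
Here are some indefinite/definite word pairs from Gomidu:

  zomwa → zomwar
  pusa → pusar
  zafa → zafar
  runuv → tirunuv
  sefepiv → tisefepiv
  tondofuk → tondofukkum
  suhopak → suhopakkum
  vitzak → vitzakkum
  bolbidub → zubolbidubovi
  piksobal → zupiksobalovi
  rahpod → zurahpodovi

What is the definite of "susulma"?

"susulma" ends in -a. The stems ending in -a (zomwa → zomwar, pusa → pusar, zafa → zafar) drop the final letter and add -ar.
The other patterns: stems ending in -v add the prefix ti-; stems ending in -k double the final consonant and add -um; stems ending in -b, -d or -l add zu- … -ovi around the stem.
So susulma → susulmar.

susulmar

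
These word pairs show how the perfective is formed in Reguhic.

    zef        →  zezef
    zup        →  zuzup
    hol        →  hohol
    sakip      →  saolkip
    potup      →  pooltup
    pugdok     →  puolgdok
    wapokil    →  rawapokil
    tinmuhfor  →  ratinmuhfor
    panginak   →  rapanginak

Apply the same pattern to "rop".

zup and sakip both end in -p yet inflect differently (zuzup, saolkip), so the final letter is not what conditions the rule; the number of vowels is.
"rop" has 1 vowel. The stems with 1 vowel (zef → zezef, zup → zuzup, hol → hohol) repeat the first consonant+vowel as a prefix.
The other patterns: stems with 2 vowels insert -ol- after the first vowel; stems with 3 vowels add the prefix ra-.
So rop → rorop.

rorop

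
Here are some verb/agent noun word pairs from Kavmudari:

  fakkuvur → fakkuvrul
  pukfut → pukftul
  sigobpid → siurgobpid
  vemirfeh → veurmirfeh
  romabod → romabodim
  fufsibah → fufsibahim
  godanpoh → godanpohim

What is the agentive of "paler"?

sigobpid and romabod both end in -d yet inflect differently (siurgobpid, romabodim), so the final letter is not what conditions the rule; the last vowel is.
"paler" has last vowel 'e'. The one such stem in the data (vemirfeh → veurmirfeh) inserts -ur- after the first vowel (as does sigobpid), so the same rule applies.
The other patterns: stems whose last vowel is 'u' delete the last vowel and add -ul; stems whose last vowel is 'a' or 'o' add -im.
So paler → paurler.

paurler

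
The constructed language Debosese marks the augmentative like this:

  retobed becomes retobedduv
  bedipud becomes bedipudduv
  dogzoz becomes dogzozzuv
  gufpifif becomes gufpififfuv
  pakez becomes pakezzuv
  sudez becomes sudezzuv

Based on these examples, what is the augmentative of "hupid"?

Every pair shown (retobed → retobedduv, bedipud → bedipudduv, dogzoz → dogzozzuv, …) follows the same rule: double the final consonant and add -uv.
So hupid → hupidduv.

hupidduv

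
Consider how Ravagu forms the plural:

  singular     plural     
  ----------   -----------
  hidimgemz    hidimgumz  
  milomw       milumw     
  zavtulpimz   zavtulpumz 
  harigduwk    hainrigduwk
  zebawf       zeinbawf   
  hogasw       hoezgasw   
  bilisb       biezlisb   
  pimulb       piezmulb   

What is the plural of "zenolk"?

milomw and hogasw both end in -w yet inflect differently (milumw, hoezgasw), so the final letter is not what conditions the rule; the second-to-last letter is.
"zenolk" has second-to-last letter 'l'. The one such stem in the data (pimulb → piezmulb) inserts -ez- after the first vowel (as do hogasw, bilisb), so the same rule applies.
The other patterns: stems whose second-to-last letter is 'm' change the last vowel to 'u'; stems whose second-to-last letter is 'w' insert -in- after the first vowel.
So zenolk → zeeznolk.

zeeznolk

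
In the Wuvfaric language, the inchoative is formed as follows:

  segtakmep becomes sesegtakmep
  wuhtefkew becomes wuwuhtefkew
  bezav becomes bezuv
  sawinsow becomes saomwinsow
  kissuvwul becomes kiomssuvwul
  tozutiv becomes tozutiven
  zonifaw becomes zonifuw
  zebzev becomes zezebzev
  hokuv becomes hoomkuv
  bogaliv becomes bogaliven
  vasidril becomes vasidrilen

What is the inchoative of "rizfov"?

riomzfov

"rizfov" has last vowel 'o'. The one such stem in the data (sawinsow → saomwinsow) inserts -om- after the first vowel (as do hokuv, kissuvwul), so the same rule applies.
So rizfov → riomzfov.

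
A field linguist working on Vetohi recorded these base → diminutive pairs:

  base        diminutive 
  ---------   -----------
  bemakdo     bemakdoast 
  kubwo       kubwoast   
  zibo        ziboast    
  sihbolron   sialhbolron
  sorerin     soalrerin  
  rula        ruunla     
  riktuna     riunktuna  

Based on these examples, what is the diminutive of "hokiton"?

hoalkiton

bemakdo and sihbolron both have last vowel 'o' yet inflect differently (bemakdoast, sialhbolron), so the last vowel is not what conditions the rule; the final letter is.
"hokiton" ends in -n. The stems ending in -n (sihbolron → sialhbolron, sorerin → soalrerin) insert -al- after the first vowel.
The other patterns: stems ending in -o add -ast; stems ending in -a insert -un- after the first vowel.
So hokiton → hoalkiton.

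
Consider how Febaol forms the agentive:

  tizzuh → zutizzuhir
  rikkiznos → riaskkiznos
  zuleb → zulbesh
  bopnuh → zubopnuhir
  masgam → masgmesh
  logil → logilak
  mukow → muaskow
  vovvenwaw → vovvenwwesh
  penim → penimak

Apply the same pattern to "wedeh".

penim and masgam both end in -m yet inflect differently (penimak, masgmesh), so the final letter is not what conditions the rule; the last vowel is.
"wedeh" has last vowel 'e'. The one such stem in the data (zuleb → zulbesh) deletes the last vowel and adds -esh (as do masgam, vovvenwaw), so the same rule applies.
The other patterns: stems whose last vowel is 'i' add -ak; stems whose last vowel is 'o' insert -as- after the first vowel; stems whose last vowel is 'u' add zu- … -ir around the stem.
So wedeh → wedhesh.

wedhesh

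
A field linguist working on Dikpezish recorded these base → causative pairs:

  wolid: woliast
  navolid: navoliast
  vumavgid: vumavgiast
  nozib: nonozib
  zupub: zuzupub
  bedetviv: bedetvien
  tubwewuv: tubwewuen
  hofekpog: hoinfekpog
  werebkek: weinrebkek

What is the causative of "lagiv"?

"lagiv" ends in -v. The stems ending in -v (bedetviv → bedetvien, tubwewuv → tubwewuen) drop the final letter and add -en.
The other patterns: stems ending in -d drop the final letter and add -ast; stems ending in -b repeat the first consonant+vowel as a prefix; stems ending in -g or -k insert -in- after the first vowel.
So lagiv → lagien.

lagien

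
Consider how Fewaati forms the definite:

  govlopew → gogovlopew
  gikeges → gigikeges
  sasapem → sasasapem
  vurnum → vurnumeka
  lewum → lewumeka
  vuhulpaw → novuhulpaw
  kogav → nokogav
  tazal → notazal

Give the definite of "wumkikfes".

wuwumkikfes

"wumkikfes" has last vowel 'e'. The stems whose last vowel is 'e' (govlopew → gogovlopew, gikeges → gigikeges, sasapem → sasasapem) repeat the first consonant+vowel as a prefix.
The other patterns: stems whose last vowel is 'u' add -eka; stems whose last vowel is 'a' add the prefix no-.
So wumkikfes → wuwumkikfes.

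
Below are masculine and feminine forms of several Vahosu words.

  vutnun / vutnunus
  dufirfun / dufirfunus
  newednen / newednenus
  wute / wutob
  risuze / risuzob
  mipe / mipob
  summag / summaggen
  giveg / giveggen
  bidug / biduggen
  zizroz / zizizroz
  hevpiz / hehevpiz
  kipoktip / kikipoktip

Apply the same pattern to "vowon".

vowonus

newednen and wute both have last vowel 'e' yet inflect differently (newednenus, wutob), so the last vowel is not what conditions the rule; the final letter is.
"vowon" ends in -n. The stems ending in -n (vutnun → vutnunus, dufirfun → dufirfunus, newednen → newednenus) add -us.
So vowon → vowonus.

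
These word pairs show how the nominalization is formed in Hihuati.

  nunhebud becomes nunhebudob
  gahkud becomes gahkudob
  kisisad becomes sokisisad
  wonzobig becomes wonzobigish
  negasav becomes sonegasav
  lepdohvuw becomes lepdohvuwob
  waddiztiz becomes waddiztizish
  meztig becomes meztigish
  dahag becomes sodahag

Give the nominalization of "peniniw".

kisisad and nunhebud both end in -d yet inflect differently (sokisisad, nunhebudob), so the final letter is not what conditions the rule; the last vowel is.
"peniniw" has last vowel 'i'. The stems whose last vowel is 'i' (meztig → meztigish, wonzobig → wonzobigish, waddiztiz → waddiztizish) add -ish.
So peniniw → peniniwish.

peniniwish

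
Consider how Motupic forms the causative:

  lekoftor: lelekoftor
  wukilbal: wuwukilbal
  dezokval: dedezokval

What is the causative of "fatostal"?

fafatostal

Every pair shown (lekoftor → lelekoftor, wukilbal → wuwukilbal, dezokval → dedezokval) follows the same rule: repeat the first consonant+vowel as a prefix.
So fatostal → fafatostal.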